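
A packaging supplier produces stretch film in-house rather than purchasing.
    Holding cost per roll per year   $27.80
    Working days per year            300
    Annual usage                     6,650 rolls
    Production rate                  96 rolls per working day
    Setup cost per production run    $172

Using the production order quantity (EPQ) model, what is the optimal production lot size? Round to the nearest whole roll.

327 rolls

d = 6,650/300 = 22.1667 rolls/day;  effective holding cost H(1 − d/p) = 27.8·(1 − 22.1667/96) = 21.38090
Q* = √(2DS / H_eff) = √(2·6,650·172 / 21.38090) ≈ 327.10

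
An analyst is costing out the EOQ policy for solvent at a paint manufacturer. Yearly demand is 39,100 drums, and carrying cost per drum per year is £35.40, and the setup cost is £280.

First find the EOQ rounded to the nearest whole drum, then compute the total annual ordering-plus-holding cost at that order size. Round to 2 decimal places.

£27,840.95

2DS/H = 2·39,100·280/35.4 = 618,531.07
EOQ = √618,531.07 ≈ 786.47 → Q = 786 drums
Annual ordering cost = (D/Q)·S = (39,100/786) × 280 = £13,928.75
Annual holding cost  = (Q/2)·H = (786/2) × 35.4 = £13,912.20
Total = £13,928.75 + £13,912.20 = £27,840.95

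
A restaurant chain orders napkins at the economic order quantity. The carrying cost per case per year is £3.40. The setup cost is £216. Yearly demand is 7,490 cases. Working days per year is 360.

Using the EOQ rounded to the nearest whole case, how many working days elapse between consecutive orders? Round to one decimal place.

46.9 days

EOQ = √(2DS/H) = √(2 × 7,490 × 216 / 3.4)
    = √(951,670.59) ≈ 975.54 → Q = 976 cases
Days between orders = 360 / (D/Q) = 360 / 7.674 ≈ 46.911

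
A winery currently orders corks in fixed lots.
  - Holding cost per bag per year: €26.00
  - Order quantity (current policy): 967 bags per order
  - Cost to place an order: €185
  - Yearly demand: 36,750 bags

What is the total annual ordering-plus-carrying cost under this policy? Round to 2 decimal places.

€19,601.77

Annual ordering cost = (D/Q)·S = (36,750/967) × 185 = €7,030.77
Annual holding cost  = (Q/2)·H = (967/2) × 26 = €12,571.00
Total = €7,030.77 + €12,571.00 = €19,601.77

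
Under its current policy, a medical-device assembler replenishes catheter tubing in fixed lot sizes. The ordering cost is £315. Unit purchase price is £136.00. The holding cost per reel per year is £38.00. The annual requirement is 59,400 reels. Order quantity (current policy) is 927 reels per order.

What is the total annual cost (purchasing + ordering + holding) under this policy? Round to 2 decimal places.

Orders/yr = 59,400/927 = 64.078; ordering cost = 64.078 × £315 = £20,184.47
Average inventory = 927/2 = 463.5; holding cost = 463.5 × £38 = £17,613.00
Purchase cost = D·C = 59,400 × 136 = £8,078,400.00
Total = £20,184.47 + £17,613.00 + £8,078,400.00 = £8,116,197.47

£8,116,197.47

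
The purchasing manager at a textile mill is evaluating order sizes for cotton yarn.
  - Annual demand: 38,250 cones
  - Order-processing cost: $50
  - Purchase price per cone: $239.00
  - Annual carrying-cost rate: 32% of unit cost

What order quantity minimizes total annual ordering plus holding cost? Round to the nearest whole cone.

224 cones

Carrying cost H = $239 × 32% = $76.4800/cone/yr
EOQ = √(2DS/H) = √(2 × 38,250 × 50 / 76.48)
    = √(50,013.08) ≈ 223.64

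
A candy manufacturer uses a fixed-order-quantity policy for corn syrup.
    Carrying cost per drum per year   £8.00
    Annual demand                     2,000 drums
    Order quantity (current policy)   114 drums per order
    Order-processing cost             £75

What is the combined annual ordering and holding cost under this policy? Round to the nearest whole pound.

£1,772

Ordering: D/Q × S = 2,000/114 × £75 = £1,315.79
Holding:  Q/2 × H = 114/2 × £8 = £456.00
Total = £1,315.79 + £456.00 = £1,771.79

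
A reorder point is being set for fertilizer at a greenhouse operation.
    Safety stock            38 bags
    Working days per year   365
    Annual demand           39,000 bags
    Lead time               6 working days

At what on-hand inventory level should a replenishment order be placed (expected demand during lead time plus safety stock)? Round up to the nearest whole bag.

680 bags

Daily demand d = 39,000 / 365 = 106.849 bags/day
Demand during lead time = 106.849 × 6 = 641.10
Reorder point = 641.10 + 38 = 679.10 → round up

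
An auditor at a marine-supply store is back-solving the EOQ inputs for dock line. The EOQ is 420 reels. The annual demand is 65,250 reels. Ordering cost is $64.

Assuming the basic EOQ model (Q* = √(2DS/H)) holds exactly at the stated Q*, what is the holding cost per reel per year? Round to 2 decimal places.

$47.35

Since Q* = (2DS/H)^½, squaring gives Q*²·H = 2DS.
H = 2DS / Q² = 2 × 65,250 × 64 / 420² = 47.3469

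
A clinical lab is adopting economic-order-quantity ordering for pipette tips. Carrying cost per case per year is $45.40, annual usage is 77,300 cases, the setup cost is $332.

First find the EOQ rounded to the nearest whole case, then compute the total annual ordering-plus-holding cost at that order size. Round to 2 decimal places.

$48,272.72

2DS/H = 2·77,300·332/45.4 = 1,130,555.07
EOQ = √1,130,555.07 ≈ 1,063.28 → Q = 1,063 cases
Orders/yr = 77,300/1,063 = 72.719; ordering cost = 72.719 × $332 = $24,142.62
Average inventory = 1,063/2 = 531.5; holding cost = 531.5 × $45.4 = $24,130.10
Total = $24,142.62 + $24,130.10 = $48,272.72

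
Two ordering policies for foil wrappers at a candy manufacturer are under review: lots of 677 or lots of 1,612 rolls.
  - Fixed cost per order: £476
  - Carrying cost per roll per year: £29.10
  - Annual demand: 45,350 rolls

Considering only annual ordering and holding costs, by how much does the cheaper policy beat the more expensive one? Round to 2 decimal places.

Annual cost at Q: ordering D·S/Q plus holding Q·H/2.
TC(677) = (45,350/677)×476 + (677/2)×29.1 = £41,736.02
TC(1,612) = (45,350/1,612)×476 + (1,612/2)×29.1 = £36,845.79
Lots of 1,612 are cheaper by £4,890.23.

£4,890.23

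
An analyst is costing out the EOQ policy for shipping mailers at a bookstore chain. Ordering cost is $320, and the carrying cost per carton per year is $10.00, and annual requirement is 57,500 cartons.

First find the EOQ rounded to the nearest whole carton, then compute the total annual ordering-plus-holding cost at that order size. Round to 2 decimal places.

$19,183.33

EOQ = √(2DS/H) = √(2 × 57,500 × 320 / 10)
    = √(3,680,000.00) ≈ 1,918.33 → Q = 1,918 cartons
Orders/yr = 57,500/1,918 = 29.979; ordering cost = 29.979 × $320 = $9,593.33
Average inventory = 1,918/2 = 959; holding cost = 959 × $10 = $9,590.00
Total = $9,593.33 + $9,590.00 = $19,183.33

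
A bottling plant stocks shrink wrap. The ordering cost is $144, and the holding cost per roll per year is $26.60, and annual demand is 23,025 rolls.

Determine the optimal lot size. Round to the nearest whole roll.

2DS/H = 2·23,025·144/26.6 = 249,293.23
EOQ = √249,293.23 ≈ 499.29

499 rolls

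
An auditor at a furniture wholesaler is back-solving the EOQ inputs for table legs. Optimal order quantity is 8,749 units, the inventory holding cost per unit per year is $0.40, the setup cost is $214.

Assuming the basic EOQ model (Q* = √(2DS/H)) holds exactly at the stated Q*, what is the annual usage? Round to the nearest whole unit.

71,537 units per year

Since Q* = (2DS/H)^½, squaring gives Q*²·H = 2DS.
D = Q²H / (2S) = 8,749² × 0.4 / (2 × 214) = 71,537.38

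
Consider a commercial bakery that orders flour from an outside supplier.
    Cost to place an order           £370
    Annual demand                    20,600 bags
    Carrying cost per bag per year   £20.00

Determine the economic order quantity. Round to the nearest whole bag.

873 bags

EOQ = √(2DS/H) = √(2 × 20,600 × 370 / 20)
    = √(762,200.00) ≈ 873.04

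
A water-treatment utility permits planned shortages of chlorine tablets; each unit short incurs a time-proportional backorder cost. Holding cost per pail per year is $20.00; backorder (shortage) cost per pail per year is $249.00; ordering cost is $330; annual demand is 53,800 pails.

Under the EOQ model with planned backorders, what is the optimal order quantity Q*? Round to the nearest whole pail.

1,385 pails

Basic EOQ = √(2·53,800·330/20) = 1,332.441
Backorder adjustment √((H+b)/b) = √((20+249)/249) = 1.0394
Q* = 1,332.441 × 1.0394 ≈ 1,384.92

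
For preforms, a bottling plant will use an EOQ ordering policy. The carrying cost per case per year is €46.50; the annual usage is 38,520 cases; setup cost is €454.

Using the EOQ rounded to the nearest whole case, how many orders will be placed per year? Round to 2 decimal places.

Q* = √(2·D·S / H) = √(2·38,520·454 / 46.5) = √752,175.5 ≈ 867.28 → Q = 867
N = D/Q = 38,520/867 ≈ 44.429 orders/yr

44.43 orders per year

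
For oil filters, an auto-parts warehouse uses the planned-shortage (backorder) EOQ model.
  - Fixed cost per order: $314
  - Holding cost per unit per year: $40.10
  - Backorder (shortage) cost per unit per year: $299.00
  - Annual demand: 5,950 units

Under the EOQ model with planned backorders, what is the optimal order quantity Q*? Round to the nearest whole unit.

Basic EOQ = √(2·5,950·314/40.1) = 305.257
Backorder adjustment √((H+b)/b) = √((40.1+299)/299) = 1.0649
Q* = 305.257 × 1.0649 ≈ 325.08

325 units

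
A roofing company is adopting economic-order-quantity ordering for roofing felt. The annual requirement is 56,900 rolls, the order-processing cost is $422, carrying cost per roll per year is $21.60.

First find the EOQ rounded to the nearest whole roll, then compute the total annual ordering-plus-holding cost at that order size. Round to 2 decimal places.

$32,207.29

2DS/H = 2·56,900·422/21.6 = 2,223,314.81
EOQ = √2,223,314.81 ≈ 1,491.08 → Q = 1,491 rolls
Orders/yr = 56,900/1,491 = 38.162; ordering cost = 38.162 × $422 = $16,104.49
Average inventory = 1,491/2 = 745.5; holding cost = 745.5 × $21.6 = $16,102.80
Total = $16,104.49 + $16,102.80 = $32,207.29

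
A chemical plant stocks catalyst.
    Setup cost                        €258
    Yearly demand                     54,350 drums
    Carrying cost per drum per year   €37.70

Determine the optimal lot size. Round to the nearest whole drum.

EOQ = √(2DS/H) = √(2 × 54,350 × 258 / 37.7)
    = √(743,888.59) ≈ 862.49

862 drums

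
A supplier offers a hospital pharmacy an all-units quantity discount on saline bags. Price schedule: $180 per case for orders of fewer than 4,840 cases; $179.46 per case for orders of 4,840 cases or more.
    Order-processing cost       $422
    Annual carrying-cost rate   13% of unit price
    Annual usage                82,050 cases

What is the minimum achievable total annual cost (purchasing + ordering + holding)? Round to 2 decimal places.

H₁ = 13%×$180 = $23.4000;  H₂ = 13%×$179.46 = $23.3298
EOQ₁ = √(2×82,050×422/23.4000) = 1,720.29  (< 4,840, feasible at tier 1)
EOQ₂ = √(2×82,050×422/23.3298) = 1,722.88  (< 4,840 → use Q = 4,840 at tier-2 price)
TC(tier 1 (EOQ₁), Q≈1,720.3) = $14,809,254.87
TC(tier 2, Q≈4,840.0) = $14,788,305.06
Minimum at tier 2: $14,788,305.06

$14,788,305.06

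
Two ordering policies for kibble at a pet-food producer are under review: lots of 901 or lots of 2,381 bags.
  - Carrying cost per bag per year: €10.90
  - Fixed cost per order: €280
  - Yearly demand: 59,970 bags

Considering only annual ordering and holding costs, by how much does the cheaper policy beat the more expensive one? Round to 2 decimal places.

For each Q, cost = (D/Q)·S + (Q/2)·H.
TC(901) = (59,970/901)×280 + (901/2)×10.9 = €23,547.08
TC(2,381) = (59,970/2,381)×280 + (2,381/2)×10.9 = €20,028.78
|ΔTC| = |€23,547.08 − €20,028.78| = €3,518.30

€3,518.30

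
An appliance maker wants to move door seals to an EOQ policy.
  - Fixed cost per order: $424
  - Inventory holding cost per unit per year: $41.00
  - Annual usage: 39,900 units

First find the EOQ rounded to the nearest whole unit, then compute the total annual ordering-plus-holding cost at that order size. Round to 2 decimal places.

Optimal lot size Q* = (2 × 39,900 × $424 / $41)^½ ≈ 908.43 → Q = 908 units
Ordering: D/Q × S = 39,900/908 × $424 = $18,631.72
Holding:  Q/2 × H = 908/2 × $41 = $18,614.00
Total = $18,631.72 + $18,614.00 = $37,245.72

$37,245.72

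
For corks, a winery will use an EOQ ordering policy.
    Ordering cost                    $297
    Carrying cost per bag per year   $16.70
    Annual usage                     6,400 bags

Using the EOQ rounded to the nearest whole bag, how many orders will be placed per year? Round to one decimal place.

EOQ = √(2DS/H) = √(2 × 6,400 × 297 / 16.7)
    = √(227,640.72) ≈ 477.12 → Q = 477
N = D/Q = 6,400/477 ≈ 13.417 orders/yr

13.4 orders per year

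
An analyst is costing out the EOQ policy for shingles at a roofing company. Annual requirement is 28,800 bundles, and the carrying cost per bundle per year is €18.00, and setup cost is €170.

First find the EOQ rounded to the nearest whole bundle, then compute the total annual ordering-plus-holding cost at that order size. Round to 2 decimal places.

Q* = √(2·D·S / H) = √(2·28,800·170 / 18) = √544,000.0 ≈ 737.56 → Q = 738 bundles
Annual ordering cost = (D/Q)·S = (28,800/738) × 170 = €6,634.15
Annual holding cost  = (Q/2)·H = (738/2) × 18 = €6,642.00
Total = €6,634.15 + €6,642.00 = €13,276.15

€13,276.15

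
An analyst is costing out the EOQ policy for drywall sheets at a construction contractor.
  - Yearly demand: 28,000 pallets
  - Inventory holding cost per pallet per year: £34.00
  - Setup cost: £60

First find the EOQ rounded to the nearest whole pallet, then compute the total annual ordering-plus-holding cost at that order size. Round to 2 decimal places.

Optimal lot size Q* = (2 × 28,000 × £60 / £34)^½ ≈ 314.36 → Q = 314 pallets
Orders/yr = 28,000/314 = 89.172; ordering cost = 89.172 × £60 = £5,350.32
Average inventory = 314/2 = 157; holding cost = 157 × £34 = £5,338.00
Total = £5,350.32 + £5,338.00 = £10,688.32

£10,688.32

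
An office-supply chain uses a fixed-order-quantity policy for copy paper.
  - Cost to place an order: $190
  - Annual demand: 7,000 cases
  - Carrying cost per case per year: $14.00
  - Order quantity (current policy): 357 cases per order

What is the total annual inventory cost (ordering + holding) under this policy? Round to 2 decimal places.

Orders/yr = 7,000/357 = 19.608; ordering cost = 19.608 × $190 = $3,725.49
Average inventory = 357/2 = 178.5; holding cost = 178.5 × $14 = $2,499.00
Total = $3,725.49 + $2,499.00 = $6,224.49

$6,224.49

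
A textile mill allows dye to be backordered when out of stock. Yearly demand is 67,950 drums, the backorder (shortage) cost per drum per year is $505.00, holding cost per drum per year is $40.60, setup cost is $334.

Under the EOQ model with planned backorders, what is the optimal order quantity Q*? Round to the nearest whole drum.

1,099 drums

Q* = √(2DS/H) · √((H + b)/b)
   = √(2 × 67,950 × 334 / 40.6) · √((40.6 + 505) / 505)
   = 1,057.353 × 1.0394 ≈ 1,099.03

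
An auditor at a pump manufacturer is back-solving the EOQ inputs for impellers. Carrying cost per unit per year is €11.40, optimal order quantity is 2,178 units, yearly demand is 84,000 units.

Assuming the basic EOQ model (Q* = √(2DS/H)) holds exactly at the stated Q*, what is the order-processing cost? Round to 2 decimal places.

Since Q* = (2DS/H)^½, squaring gives Q*²·H = 2DS.
S = Q²H / (2D) = 2,178² × 11.4 / (2 × 84,000) = 321.8928

€321.89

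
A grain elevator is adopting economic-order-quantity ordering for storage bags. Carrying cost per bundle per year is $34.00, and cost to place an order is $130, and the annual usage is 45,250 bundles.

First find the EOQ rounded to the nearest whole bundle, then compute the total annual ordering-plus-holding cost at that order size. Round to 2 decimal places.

Optimal lot size Q* = (2 × 45,250 × $130 / $34)^½ ≈ 588.24 → Q = 588 bundles
Ordering: D/Q × S = 45,250/588 × $130 = $10,004.25
Holding:  Q/2 × H = 588/2 × $34 = $9,996.00
Total = $10,004.25 + $9,996.00 = $20,000.25

$20,000.25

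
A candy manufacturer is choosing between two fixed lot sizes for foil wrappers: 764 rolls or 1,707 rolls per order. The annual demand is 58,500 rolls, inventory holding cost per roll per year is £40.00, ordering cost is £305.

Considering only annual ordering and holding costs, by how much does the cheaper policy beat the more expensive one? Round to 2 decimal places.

£5,958.49

For each Q, cost = (D/Q)·S + (Q/2)·H.
TC(764) = (58,500/764)×305 + (764/2)×40 = £38,634.06
TC(1,707) = (58,500/1,707)×305 + (1,707/2)×40 = £44,592.55
Cheaper: Q = 764.  Difference = £5,958.49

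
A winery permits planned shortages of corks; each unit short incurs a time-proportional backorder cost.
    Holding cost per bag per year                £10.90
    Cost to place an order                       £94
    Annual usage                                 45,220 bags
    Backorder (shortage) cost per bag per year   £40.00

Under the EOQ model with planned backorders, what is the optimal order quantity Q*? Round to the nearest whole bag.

Q* = √(2DS/H) · √((H + b)/b)
   = √(2 × 45,220 × 94 / 10.9) · √((10.9 + 40) / 40)
   = 883.143 × 1.1281 ≈ 996.23

996 bags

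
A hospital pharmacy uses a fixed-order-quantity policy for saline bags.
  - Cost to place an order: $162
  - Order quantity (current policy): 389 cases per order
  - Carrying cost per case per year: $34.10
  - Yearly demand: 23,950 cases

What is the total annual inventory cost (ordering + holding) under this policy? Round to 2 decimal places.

Ordering: D/Q × S = 23,950/389 × $162 = $9,974.04
Holding:  Q/2 × H = 389/2 × $34.1 = $6,632.45
Total = $9,974.04 + $6,632.45 = $16,606.49

$16,606.49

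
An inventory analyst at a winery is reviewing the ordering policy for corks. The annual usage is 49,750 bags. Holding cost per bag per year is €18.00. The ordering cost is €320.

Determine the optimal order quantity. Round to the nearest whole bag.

1,330 bags

Optimal lot size Q* = (2 × 49,750 × €320 / €18)^½ ≈ 1,330.00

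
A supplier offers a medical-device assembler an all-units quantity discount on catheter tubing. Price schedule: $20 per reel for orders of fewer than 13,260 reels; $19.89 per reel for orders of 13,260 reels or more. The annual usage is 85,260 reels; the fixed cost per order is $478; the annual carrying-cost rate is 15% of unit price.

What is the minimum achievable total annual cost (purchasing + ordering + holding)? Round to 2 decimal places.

$1,718,675.48

H₁ = 15%×$20 = $3.0000;  H₂ = 15%×$19.89 = $2.9835
EOQ₁ = √(2×85,260×478/3.0000) = 5,212.44  (< 13,260, feasible at tier 1)
EOQ₂ = √(2×85,260×478/2.9835) = 5,226.83  (< 13,260 → use Q = 13,260 at tier-2 price)
TC(tier 1 (EOQ₁), Q≈5,212.4) = $1,720,837.32
TC(tier 2, Q≈13,260.0) = $1,718,675.48
Minimum at tier 2: $1,718,675.48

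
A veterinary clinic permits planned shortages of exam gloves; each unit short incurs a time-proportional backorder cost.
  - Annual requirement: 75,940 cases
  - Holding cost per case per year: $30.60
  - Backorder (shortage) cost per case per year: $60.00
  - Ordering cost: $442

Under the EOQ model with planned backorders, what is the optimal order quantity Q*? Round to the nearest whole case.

1,820 cases

Basic EOQ = √(2·75,940·442/30.6) = 1,481.156
Backorder adjustment √((H+b)/b) = √((30.6+60)/60) = 1.2288
Q* = 1,481.156 × 1.2288 ≈ 1,820.07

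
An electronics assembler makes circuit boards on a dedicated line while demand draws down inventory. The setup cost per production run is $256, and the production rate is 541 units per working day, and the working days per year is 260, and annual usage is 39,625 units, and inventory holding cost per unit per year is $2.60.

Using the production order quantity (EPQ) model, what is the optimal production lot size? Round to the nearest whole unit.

3,296 units

d = 39,625/260 = 152.4038 units/day;  effective holding cost H(1 − d/p) = 2.6·(1 − 152.4038/541) = 1.86756
Q* = √(2DS / H_eff) = √(2·39,625·256 / 1.86756) ≈ 3,295.96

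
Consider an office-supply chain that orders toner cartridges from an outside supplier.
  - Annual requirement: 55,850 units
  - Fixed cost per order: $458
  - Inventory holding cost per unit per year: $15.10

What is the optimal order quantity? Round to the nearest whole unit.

1,841 units

2DS/H = 2·55,850·458/15.1 = 3,387,986.75
EOQ = √3,387,986.75 ≈ 1,840.65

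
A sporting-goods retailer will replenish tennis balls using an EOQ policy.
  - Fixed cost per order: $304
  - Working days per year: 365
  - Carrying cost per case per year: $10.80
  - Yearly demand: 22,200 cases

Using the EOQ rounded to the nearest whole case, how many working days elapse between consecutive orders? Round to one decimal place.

18.4 days

Q* = √(2·D·S / H) = √(2·22,200·304 / 10.8) = √1,249,777.8 ≈ 1,117.93 → Q = 1,118 cases
Days between orders = 365 / (D/Q) = 365 / 19.857 ≈ 18.382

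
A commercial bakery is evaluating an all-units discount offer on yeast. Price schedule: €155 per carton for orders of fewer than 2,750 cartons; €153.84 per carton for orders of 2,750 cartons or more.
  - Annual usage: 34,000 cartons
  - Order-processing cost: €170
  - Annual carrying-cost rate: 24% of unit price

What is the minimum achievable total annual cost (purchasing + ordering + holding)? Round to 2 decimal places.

H₁ = 24%×€155 = €37.2000;  H₂ = 24%×€153.84 = €36.9216
EOQ₁ = √(2×34,000×170/37.2000) = 557.45  (< 2,750, feasible at tier 1)
EOQ₂ = √(2×34,000×170/36.9216) = 559.55  (< 2,750 → use Q = 2,750 at tier-2 price)
TC(tier 1 (EOQ₁), Q≈557.5) = €5,290,737.21
TC(tier 2, Q≈2,750.0) = €5,283,429.02
Minimum at tier 2: €5,283,429.02

€5,283,429.02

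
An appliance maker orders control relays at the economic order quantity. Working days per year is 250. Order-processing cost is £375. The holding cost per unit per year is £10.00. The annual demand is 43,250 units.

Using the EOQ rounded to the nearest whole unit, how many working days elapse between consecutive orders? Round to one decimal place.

10.4 days

Q* = √(2·D·S / H) = √(2·43,250·375 / 10) = √3,243,750.0 ≈ 1,801.04 → Q = 1,801 units
Cycle time = (working days × Q)/D = (250 × 1,801) / 43,250 = 10.410 days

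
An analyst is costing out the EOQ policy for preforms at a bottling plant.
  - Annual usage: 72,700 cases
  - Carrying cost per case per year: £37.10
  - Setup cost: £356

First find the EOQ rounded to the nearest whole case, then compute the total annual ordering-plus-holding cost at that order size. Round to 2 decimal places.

£43,822.20

Q* = √(2·D·S / H) = √(2·72,700·356 / 37.1) = √1,395,212.9 ≈ 1,181.19 → Q = 1,181 cases
Annual ordering cost = (D/Q)·S = (72,700/1,181) × 356 = £21,914.65
Annual holding cost  = (Q/2)·H = (1,181/2) × 37.1 = £21,907.55
Total = £21,914.65 + £21,907.55 = £43,822.20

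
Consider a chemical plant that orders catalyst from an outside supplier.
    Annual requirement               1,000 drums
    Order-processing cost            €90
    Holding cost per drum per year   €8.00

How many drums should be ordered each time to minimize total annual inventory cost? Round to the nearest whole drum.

Optimal lot size Q* = (2 × 1,000 × €90 / €8)^½ ≈ 150.00

150 drums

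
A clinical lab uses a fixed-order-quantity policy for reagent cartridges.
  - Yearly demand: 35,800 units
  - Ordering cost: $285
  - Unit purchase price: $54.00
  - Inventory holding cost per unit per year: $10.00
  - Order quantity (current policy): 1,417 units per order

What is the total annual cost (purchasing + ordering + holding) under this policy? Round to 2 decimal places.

$1,947,485.42

Ordering: D/Q × S = 35,800/1,417 × $285 = $7,200.42
Holding:  Q/2 × H = 1,417/2 × $10 = $7,085.00
Purchase cost = D·C = 35,800 × 54 = $1,933,200.00
Total = $7,200.42 + $7,085.00 + $1,933,200.00 = $1,947,485.42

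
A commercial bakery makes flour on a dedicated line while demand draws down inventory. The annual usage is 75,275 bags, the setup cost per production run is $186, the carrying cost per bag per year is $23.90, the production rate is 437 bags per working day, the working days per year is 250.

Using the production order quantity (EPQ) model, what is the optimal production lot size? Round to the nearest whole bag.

1,941 bags

Daily demand d = 75,275/250 = 301.100; p = 437; 1 − d/p = 0.31098
EPQ = √(2DS / (H(1 − d/p)))
    = √(2 × 75,275 × 186 / (23.9 × 0.31098)) ≈ 1,941.02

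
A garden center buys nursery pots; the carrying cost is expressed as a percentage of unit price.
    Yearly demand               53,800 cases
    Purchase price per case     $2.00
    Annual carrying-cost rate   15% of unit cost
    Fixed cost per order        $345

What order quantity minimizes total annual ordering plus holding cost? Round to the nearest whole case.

Carrying cost H = $2 × 15% = $0.3000/case/yr
2DS/H = 2·53,800·345/0.3 = 123,740,000.00
EOQ = √123,740,000.00 ≈ 11,123.85

11,124 cases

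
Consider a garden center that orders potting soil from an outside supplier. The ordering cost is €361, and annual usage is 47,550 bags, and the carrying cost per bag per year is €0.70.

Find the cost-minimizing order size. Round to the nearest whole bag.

7,003 bags

EOQ = √(2DS/H) = √(2 × 47,550 × 361 / 0.7)
    = √(49,044,428.57) ≈ 7,003.17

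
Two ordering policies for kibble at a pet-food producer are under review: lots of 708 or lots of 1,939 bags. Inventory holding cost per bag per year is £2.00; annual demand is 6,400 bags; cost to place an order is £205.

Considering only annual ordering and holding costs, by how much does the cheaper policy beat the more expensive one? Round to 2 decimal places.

For each Q, cost = (D/Q)·S + (Q/2)·H.
TC(708) = (6,400/708)×205 + (708/2)×2 = £2,561.11
TC(1,939) = (6,400/1,939)×205 + (1,939/2)×2 = £2,615.64
Lots of 708 are cheaper by £54.53.

£54.53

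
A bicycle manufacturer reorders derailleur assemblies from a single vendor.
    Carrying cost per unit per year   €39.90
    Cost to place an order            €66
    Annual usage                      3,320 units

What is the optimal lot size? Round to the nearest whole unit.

105 units

EOQ = √(2DS/H) = √(2 × 3,320 × 66 / 39.9)
    = √(10,983.46) ≈ 104.80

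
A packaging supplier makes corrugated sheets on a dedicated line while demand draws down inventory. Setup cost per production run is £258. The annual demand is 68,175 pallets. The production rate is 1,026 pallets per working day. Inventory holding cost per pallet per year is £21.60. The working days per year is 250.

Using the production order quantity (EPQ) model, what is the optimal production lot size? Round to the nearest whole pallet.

1,489 pallets

Daily demand d = 68,175/250 = 272.700; p = 1026; 1 − d/p = 0.73421
EPQ = √(2DS / (H(1 − d/p)))
    = √(2 × 68,175 × 258 / (21.6 × 0.73421)) ≈ 1,489.36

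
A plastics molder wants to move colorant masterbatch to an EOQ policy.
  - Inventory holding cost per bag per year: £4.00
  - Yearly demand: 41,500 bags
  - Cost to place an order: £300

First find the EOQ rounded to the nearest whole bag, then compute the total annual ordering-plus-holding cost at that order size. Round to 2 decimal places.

2DS/H = 2·41,500·300/4 = 6,225,000.00
EOQ = √6,225,000.00 ≈ 2,494.99 → Q = 2,495 bags
Orders/yr = 41,500/2,495 = 16.633; ordering cost = 16.633 × £300 = £4,989.98
Average inventory = 2,495/2 = 1247.5; holding cost = 1247.5 × £4 = £4,990.00
Total = £4,989.98 + £4,990.00 = £9,979.98

£9,979.98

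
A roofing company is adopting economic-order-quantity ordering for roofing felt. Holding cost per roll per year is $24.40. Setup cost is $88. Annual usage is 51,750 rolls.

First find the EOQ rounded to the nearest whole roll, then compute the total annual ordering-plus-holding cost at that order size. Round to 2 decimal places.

EOQ = √(2DS/H) = √(2 × 51,750 × 88 / 24.4)
    = √(373,278.69) ≈ 610.97 → Q = 611 rolls
Annual ordering cost = (D/Q)·S = (51,750/611) × 88 = $7,453.36
Annual holding cost  = (Q/2)·H = (611/2) × 24.4 = $7,454.20
Total = $7,453.36 + $7,454.20 = $14,907.56

$14,907.56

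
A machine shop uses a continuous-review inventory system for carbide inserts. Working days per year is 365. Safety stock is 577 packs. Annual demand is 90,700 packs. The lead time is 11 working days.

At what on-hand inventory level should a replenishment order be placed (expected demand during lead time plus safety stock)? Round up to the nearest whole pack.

Daily demand d = 90,700 / 365 = 248.493 packs/day
Demand during lead time = 248.493 × 11 = 2,733.42
Reorder point = 2,733.42 + 577 = 3,310.42 → round up

3,311 packs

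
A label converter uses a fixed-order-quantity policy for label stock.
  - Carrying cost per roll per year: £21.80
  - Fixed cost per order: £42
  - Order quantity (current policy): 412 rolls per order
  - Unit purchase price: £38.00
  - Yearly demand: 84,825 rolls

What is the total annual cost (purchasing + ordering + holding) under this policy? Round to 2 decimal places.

£3,236,488.01

Orders/yr = 84,825/412 = 205.886; ordering cost = 205.886 × £42 = £8,647.21
Average inventory = 412/2 = 206; holding cost = 206 × £21.8 = £4,490.80
Purchase cost = D·C = 84,825 × 38 = £3,223,350.00
Total = £8,647.21 + £4,490.80 + £3,223,350.00 = £3,236,488.01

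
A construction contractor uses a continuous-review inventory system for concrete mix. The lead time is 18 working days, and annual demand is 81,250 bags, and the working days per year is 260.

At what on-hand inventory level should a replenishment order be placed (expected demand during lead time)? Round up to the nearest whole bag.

Daily demand d = 81,250 / 260 = 312.500 bags/day
Demand during lead time = 312.500 × 18 = 5,625.00
Reorder point = 5,625.00 → round up

5,625 bags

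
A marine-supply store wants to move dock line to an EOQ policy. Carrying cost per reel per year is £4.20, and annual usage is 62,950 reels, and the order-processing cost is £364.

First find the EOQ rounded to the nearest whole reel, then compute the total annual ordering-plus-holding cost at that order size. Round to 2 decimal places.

£13,873.57

2DS/H = 2·62,950·364/4.2 = 10,911,333.33
EOQ = √10,911,333.33 ≈ 3,303.23 → Q = 3,303 reels
Ordering: D/Q × S = 62,950/3,303 × £364 = £6,937.27
Holding:  Q/2 × H = 3,303/2 × £4.2 = £6,936.30
Total = £6,937.27 + £6,936.30 = £13,873.57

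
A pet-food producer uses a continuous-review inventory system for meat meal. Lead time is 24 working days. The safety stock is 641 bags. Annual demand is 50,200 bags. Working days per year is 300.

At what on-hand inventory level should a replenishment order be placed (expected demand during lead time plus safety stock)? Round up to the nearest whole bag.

Daily demand d = 50,200 / 300 = 167.333 bags/day
Demand during lead time = 167.333 × 24 = 4,016.00
Reorder point = 4,016.00 + 641 = 4,657.00 → round up

4,657 bags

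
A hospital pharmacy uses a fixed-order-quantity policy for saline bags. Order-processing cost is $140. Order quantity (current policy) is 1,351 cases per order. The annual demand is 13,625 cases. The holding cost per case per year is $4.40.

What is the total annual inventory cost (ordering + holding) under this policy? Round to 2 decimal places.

$4,384.12

Annual ordering cost = (D/Q)·S = (13,625/1,351) × 140 = $1,411.92
Annual holding cost  = (Q/2)·H = (1,351/2) × 4.4 = $2,972.20
Total = $1,411.92 + $2,972.20 = $4,384.12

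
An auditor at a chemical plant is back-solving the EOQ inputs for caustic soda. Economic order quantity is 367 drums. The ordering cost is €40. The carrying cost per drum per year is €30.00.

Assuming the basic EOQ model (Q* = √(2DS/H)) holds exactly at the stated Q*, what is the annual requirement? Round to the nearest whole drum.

50,508 drums per year

Since Q* = (2DS/H)^½, squaring gives Q*²·H = 2DS.
D = Q²H / (2S) = 367² × 30 / (2 × 40) = 50,508.38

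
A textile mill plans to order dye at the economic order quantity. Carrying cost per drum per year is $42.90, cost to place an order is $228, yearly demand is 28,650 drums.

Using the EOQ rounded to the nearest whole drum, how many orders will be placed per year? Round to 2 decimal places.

51.90 orders per year

Optimal lot size Q* = (2 × 28,650 × $228 / $42.9)^½ ≈ 551.84 → Q = 552
N = D/Q = 28,650/552 ≈ 51.902 orders/yr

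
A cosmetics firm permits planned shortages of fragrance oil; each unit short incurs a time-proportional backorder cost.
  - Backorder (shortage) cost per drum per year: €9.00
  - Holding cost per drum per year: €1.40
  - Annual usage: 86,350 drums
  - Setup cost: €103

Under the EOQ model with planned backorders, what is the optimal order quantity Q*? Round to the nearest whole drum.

3,832 drums

Basic EOQ = √(2·86,350·103/1.4) = 3,564.518
Backorder adjustment √((H+b)/b) = √((1.4+9)/9) = 1.0750
Q* = 3,564.518 × 1.0750 ≈ 3,831.74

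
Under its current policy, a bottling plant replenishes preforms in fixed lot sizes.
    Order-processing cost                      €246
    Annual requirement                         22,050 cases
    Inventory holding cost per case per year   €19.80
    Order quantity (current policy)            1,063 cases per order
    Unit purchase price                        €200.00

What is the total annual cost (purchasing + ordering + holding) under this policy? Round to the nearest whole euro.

€4,425,627

Ordering: D/Q × S = 22,050/1,063 × €246 = €5,102.82
Holding:  Q/2 × H = 1,063/2 × €19.8 = €10,523.70
Purchase cost = D·C = 22,050 × 200 = €4,410,000.00
Total = €5,102.82 + €10,523.70 + €4,410,000.00 = €4,425,626.52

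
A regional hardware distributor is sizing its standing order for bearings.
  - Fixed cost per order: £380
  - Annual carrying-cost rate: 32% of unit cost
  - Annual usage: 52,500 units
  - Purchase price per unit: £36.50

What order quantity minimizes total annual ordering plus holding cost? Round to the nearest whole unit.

1,848 units

Carrying cost H = £36.5 × 32% = £11.6800/unit/yr
EOQ = √(2DS/H) = √(2 × 52,500 × 380 / 11.68)
    = √(3,416,095.89) ≈ 1,848.27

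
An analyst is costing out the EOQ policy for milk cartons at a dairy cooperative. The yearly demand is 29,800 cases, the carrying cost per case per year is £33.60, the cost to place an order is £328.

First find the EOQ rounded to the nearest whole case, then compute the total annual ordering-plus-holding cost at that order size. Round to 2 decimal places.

Q* = √(2·D·S / H) = √(2·29,800·328 / 33.6) = √581,809.5 ≈ 762.76 → Q = 763 cases
Annual ordering cost = (D/Q)·S = (29,800/763) × 328 = £12,810.48
Annual holding cost  = (Q/2)·H = (763/2) × 33.6 = £12,818.40
Total = £12,810.48 + £12,818.40 = £25,628.88

£25,628.88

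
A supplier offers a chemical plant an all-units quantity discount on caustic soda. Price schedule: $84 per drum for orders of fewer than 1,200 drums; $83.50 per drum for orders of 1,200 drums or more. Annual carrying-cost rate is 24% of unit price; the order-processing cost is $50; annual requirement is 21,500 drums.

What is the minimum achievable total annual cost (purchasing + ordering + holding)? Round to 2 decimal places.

$1,808,169.83

H₁ = 24%×$84 = $20.1600;  H₂ = 24%×$83.50 = $20.0400
EOQ₁ = √(2×21,500×50/20.1600) = 326.57  (< 1,200, feasible at tier 1)
EOQ₂ = √(2×21,500×50/20.0400) = 327.54  (< 1,200 → use Q = 1,200 at tier-2 price)
TC(tier 1 (EOQ₁), Q≈326.6) = $1,812,583.62
TC(tier 2, Q≈1,200.0) = $1,808,169.83
Minimum at tier 2: $1,808,169.83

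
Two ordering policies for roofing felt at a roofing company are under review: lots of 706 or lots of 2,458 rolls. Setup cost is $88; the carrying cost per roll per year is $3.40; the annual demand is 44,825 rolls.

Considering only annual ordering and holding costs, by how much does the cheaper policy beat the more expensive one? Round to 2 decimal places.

$1,004.05

For each Q, cost = (D/Q)·S + (Q/2)·H.
TC(706) = (44,825/706)×88 + (706/2)×3.4 = $6,787.45
TC(2,458) = (44,825/2,458)×88 + (2,458/2)×3.4 = $5,783.40
Lots of 2,458 are cheaper by $1,004.05.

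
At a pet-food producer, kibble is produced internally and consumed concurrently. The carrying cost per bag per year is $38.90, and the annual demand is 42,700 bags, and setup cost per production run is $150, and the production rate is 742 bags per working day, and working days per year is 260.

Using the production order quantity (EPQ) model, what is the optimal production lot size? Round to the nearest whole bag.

650 bags

Daily demand d = 42,700/260 = 164.231; p = 742; 1 − d/p = 0.77866
EPQ = √(2DS / (H(1 − d/p)))
    = √(2 × 42,700 × 150 / (38.9 × 0.77866)) ≈ 650.32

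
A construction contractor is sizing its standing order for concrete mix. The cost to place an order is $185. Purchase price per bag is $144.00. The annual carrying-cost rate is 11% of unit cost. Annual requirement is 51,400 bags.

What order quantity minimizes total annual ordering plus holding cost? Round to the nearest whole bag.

Holding cost per bag per year: H = 11% × $144 = $15.8400
Optimal lot size Q* = (2 × 51,400 × $185 / $15.84)^½ ≈ 1,095.73

1,096 bags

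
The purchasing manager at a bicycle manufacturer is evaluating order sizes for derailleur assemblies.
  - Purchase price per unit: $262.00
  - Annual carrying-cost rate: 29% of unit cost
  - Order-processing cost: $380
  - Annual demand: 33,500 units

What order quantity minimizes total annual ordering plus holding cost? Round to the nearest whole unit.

Carrying cost H = $262 × 29% = $75.9800/unit/yr
EOQ = √(2DS/H) = √(2 × 33,500 × 380 / 75.98)
    = √(335,088.18) ≈ 578.87

579 units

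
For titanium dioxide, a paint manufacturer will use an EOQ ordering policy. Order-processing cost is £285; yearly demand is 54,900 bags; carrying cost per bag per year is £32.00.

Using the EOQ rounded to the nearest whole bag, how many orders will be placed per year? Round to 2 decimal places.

55.51 orders per year

Q* = √(2·D·S / H) = √(2·54,900·285 / 32) = √977,906.2 ≈ 988.89 → Q = 989
Orders per year = D/Q = 54,900 / 989 = 55.511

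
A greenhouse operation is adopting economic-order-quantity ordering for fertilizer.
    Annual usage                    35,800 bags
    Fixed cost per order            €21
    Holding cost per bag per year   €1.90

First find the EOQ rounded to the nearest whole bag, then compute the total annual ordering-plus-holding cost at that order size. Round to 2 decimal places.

€1,690.22

Optimal lot size Q* = (2 × 35,800 × €21 / €1.9)^½ ≈ 889.59 → Q = 890 bags
Orders/yr = 35,800/890 = 40.225; ordering cost = 40.225 × €21 = €844.72
Average inventory = 890/2 = 445; holding cost = 445 × €1.9 = €845.50
Total = €844.72 + €845.50 = €1,690.22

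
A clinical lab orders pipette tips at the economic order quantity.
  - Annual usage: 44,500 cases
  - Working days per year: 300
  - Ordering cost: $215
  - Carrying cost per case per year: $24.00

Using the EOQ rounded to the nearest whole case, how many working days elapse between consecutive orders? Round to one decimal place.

6.0 days

Optimal lot size Q* = (2 × 44,500 × $215 / $24)^½ ≈ 892.91 → Q = 893 cases
T = Q/D × 300 days = 893/44,500 × 300 = 6.020 days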